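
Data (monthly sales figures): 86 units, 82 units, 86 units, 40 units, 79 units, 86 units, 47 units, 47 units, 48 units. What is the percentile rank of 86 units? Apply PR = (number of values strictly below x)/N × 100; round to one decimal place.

66.7

N = 9.
Strictly below 86: 6. Equal to 86: 3.
PR = 6/9 × 100 = 66.7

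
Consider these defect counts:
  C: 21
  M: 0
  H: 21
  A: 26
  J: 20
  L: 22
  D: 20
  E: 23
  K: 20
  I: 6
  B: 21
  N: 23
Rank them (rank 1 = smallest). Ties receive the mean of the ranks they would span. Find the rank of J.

Sorted (ascending): 0, 6, 20, 20, 20, 21, 21, 21, 22, 23, 23, 26
The 3 values of 20 occupy positions 3–5 → average rank 4.
The 3 values of 21 occupy positions 6–8 → average rank 7.
The 2 values of 23 occupy positions 10–11 → average rank (10+11)/2 = 10.5.
J has value 20 → rank 4.

4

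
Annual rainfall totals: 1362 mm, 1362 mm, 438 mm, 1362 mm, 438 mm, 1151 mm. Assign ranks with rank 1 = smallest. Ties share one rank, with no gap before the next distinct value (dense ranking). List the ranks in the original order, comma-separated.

Sorted (ascending): 438, 438, 1151, 1362, 1362, 1362
The 2 values of 438 share dense rank 1.
The 3 values of 1362 share dense rank 3.
Remaining distinct values take the next consecutive integers.

3, 3, 1, 3, 1, 2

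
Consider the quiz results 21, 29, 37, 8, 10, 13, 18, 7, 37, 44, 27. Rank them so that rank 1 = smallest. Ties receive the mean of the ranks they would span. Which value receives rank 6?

Sorted (ascending): 7, 8, 10, 13, 18, 21, 27, 29, 37, 37, 44
The 2 values of 37 occupy positions 9–10 → average rank (9+10)/2 = 9.5.
Rank 6 → value 21.

21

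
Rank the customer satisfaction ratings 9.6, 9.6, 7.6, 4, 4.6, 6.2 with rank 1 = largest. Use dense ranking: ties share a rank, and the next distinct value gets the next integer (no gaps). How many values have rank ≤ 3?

4

Sorted (descending): 9.6, 9.6, 7.6, 6.2, 4.6, 4
The 2 values of 9.6 share dense rank 1.
Remaining distinct values take the next consecutive integers.
Ranks ≤ 3: {1, 1, 2, 3} → 4 values.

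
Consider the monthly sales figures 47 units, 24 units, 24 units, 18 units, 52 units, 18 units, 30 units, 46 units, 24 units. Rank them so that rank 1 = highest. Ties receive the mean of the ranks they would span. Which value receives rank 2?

Sorted (descending): 52, 47, 46, 30, 24, 24, 24, 18, 18
The 3 values of 24 occupy positions 5–7 → average rank 6.
The 2 values of 18 occupy positions 8–9 → average rank (8+9)/2 = 8.5.
Rank 2 → value 47.

47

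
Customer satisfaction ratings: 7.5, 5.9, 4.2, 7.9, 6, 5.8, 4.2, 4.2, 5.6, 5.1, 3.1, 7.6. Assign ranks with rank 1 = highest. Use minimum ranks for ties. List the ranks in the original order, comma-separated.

3, 5, 9, 1, 4, 6, 9, 9, 7, 8, 12, 2

Sorted (descending): 7.9, 7.6, 7.5, 6, 5.9, 5.8, 5.6, 5.1, 4.2, 4.2, 4.2, 3.1
The 3 values of 4.2 occupy positions 9–11 → each gets rank 9.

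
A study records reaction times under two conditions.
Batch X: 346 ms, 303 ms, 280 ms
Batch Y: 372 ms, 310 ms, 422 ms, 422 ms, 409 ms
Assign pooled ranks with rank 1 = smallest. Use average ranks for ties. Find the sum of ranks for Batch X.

7

Sorted (ascending): 280, 303, 310, 346, 372, 409, 422, 422
The 2 values of 422 occupy positions 7–8 → average rank (7+8)/2 = 7.5.
Batch X values → pooled ranks: 346→4, 303→2, 280→1
Rank sum = 4 + 2 + 1 = 7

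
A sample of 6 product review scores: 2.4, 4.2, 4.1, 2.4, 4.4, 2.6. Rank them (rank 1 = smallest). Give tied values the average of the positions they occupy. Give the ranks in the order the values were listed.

1.5, 5, 4, 1.5, 6, 3

Sorted (ascending): 2.4, 2.4, 2.6, 4.1, 4.2, 4.4
The 2 values of 2.4 occupy positions 1–2 → average rank (1+2)/2 = 1.5.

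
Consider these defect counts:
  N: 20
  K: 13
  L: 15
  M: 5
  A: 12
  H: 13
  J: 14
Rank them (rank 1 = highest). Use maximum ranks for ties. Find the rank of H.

Sorted (descending): 20, 15, 14, 13, 13, 12, 5
The 2 values of 13 occupy positions 4–5 → each gets rank 5.
H has value 13 → rank 5.

5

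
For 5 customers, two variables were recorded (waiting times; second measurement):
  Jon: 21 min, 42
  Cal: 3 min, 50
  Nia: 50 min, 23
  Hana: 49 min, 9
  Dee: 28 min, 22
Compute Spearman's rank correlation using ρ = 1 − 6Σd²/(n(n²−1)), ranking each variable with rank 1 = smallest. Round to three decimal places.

Ranks of variable 1: 2, 1, 5, 4, 3
Ranks of variable 2: 4, 5, 3, 1, 2
d = r₁ − r₂: -2, -4, 2, 3, 1
d²: 4, 16, 4, 9, 1; Σd² = 34
ρ = 1 − 6·34/(5·24) = 1 − 204/120 = -0.700

-0.700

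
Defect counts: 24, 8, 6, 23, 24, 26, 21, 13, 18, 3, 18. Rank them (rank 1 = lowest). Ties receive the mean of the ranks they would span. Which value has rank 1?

Sorted (ascending): 3, 6, 8, 13, 18, 18, 21, 23, 24, 24, 26
The 2 values of 18 occupy positions 5–6 → average rank (5+6)/2 = 5.5.
The 2 values of 24 occupy positions 9–10 → average rank (9+10)/2 = 9.5.
Rank 1 → value 3.

3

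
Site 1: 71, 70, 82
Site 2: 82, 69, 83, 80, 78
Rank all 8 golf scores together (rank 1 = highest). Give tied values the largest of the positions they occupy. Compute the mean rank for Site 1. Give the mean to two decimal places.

Sorted (descending): 83, 82, 82, 80, 78, 71, 70, 69
The 2 values of 82 occupy positions 2–3 → each gets rank 3.
Site 1 values → pooled ranks: 71→6, 70→7, 82→3
Mean rank = (6 + 7 + 3) / 3 = 5.33

5.33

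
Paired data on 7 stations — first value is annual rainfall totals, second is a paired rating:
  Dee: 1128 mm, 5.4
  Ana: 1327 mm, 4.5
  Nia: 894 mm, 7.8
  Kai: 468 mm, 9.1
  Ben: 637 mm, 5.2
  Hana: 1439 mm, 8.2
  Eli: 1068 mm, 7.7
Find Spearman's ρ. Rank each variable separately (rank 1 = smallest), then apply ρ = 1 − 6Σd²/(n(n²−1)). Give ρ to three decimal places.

-0.250

Ranks of variable 1: 5, 6, 3, 1, 2, 7, 4
Ranks of variable 2: 3, 1, 5, 7, 2, 6, 4
d = r₁ − r₂: 2, 5, -2, -6, 0, 1, 0
d²: 4, 25, 4, 36, 0, 1, 0; Σd² = 70
ρ = 1 − 6·70/(7·48) = 1 − 420/336 = -0.250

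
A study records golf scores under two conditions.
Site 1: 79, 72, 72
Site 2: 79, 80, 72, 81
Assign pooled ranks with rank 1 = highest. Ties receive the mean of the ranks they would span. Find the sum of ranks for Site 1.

15.5

Sorted (descending): 81, 80, 79, 79, 72, 72, 72
The 2 values of 79 occupy positions 3–4 → average rank (3+4)/2 = 3.5.
The 3 values of 72 occupy positions 5–7 → average rank 6.
Site 1 values → pooled ranks: 79→3.5, 72→6, 72→6
Rank sum = 3.5 + 6 + 6 = 15.5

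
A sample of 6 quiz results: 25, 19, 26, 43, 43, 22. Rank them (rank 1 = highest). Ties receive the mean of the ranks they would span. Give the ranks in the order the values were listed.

Sorted (descending): 43, 43, 26, 25, 22, 19
The 2 values of 43 occupy positions 1–2 → average rank (1+2)/2 = 1.5.

4, 6, 3, 1.5, 1.5, 5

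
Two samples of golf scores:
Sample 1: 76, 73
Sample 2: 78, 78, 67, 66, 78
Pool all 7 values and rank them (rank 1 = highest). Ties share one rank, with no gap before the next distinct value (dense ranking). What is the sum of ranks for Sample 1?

Sorted (descending): 78, 78, 78, 76, 73, 67, 66
The 3 values of 78 share dense rank 1.
Remaining distinct values take the next consecutive integers.
Sample 1 values → pooled ranks: 76→2, 73→3
Rank sum = 2 + 3 = 5

5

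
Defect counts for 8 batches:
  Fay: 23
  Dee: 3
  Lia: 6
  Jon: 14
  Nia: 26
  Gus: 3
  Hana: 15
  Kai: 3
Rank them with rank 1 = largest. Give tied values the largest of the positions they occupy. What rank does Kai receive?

Sorted (descending): 26, 23, 15, 14, 6, 3, 3, 3
The 3 values of 3 occupy positions 6–8 → each gets rank 8.
Kai has value 3 → rank 8.

8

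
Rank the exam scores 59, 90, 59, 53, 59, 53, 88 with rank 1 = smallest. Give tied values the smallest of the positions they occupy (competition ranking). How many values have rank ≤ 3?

5

Sorted (ascending): 53, 53, 59, 59, 59, 88, 90
The 2 values of 53 occupy positions 1–2 → each gets rank 1.
The 3 values of 59 occupy positions 3–5 → each gets rank 3.
Ranks ≤ 3: {1, 1, 3, 3, 3} → 5 values.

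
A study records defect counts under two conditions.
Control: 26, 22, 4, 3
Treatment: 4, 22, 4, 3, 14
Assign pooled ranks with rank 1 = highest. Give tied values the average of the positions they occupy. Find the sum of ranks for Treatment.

Sorted (descending): 26, 22, 22, 14, 4, 4, 4, 3, 3
The 2 values of 22 occupy positions 2–3 → average rank (2+3)/2 = 2.5.
The 3 values of 4 occupy positions 5–7 → average rank 6.
The 2 values of 3 occupy positions 8–9 → average rank (8+9)/2 = 8.5.
Treatment values → pooled ranks: 4→6, 22→2.5, 4→6, 3→8.5, 14→4
Rank sum = 6 + 2.5 + 6 + 8.5 + 4 = 27

27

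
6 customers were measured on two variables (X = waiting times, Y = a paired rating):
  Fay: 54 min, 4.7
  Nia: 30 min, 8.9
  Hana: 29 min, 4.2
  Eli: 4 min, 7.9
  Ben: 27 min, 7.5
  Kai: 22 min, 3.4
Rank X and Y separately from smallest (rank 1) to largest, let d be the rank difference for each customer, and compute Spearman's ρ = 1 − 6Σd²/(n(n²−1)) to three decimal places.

0.086

Ranks of variable 1: 6, 5, 4, 1, 3, 2
Ranks of variable 2: 3, 6, 2, 5, 4, 1
d = r₁ − r₂: 3, -1, 2, -4, -1, 1
d²: 9, 1, 4, 16, 1, 1; Σd² = 32
ρ = 1 − 6·32/(6·35) = 1 − 192/210 = 0.086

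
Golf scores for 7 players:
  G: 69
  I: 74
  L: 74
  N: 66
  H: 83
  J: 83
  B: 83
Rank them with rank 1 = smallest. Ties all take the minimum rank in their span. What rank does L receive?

3

Sorted (ascending): 66, 69, 74, 74, 83, 83, 83
The 2 values of 74 occupy positions 3–4 → each gets rank 3.
The 3 values of 83 occupy positions 5–7 → each gets rank 5.
L has value 74 → rank 3.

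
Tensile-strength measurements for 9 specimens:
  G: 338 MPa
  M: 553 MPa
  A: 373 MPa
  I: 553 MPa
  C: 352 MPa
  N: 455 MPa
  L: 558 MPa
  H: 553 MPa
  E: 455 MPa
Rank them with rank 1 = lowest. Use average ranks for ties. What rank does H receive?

7

Sorted (ascending): 338, 352, 373, 455, 455, 553, 553, 553, 558
The 2 values of 455 occupy positions 4–5 → average rank (4+5)/2 = 4.5.
The 3 values of 553 occupy positions 6–8 → average rank 7.
H has value 553 MPa → rank 7.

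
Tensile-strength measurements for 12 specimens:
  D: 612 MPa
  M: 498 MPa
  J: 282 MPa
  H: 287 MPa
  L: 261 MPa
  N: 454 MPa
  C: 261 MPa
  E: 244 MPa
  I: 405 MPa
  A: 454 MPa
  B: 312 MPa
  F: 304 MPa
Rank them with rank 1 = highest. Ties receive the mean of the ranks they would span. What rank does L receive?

10.5

Sorted (descending): 612, 498, 454, 454, 405, 312, 304, 287, 282, 261, 261, 244
The 2 values of 454 occupy positions 3–4 → average rank (3+4)/2 = 3.5.
The 2 values of 261 occupy positions 10–11 → average rank (10+11)/2 = 10.5.
L has value 261 MPa → rank 10.5.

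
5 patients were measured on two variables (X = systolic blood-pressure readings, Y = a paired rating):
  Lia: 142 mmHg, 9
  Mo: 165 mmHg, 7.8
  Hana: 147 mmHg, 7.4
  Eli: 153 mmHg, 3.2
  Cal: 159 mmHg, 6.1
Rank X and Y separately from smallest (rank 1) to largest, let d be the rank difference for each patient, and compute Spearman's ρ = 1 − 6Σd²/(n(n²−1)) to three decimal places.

-0.300

Ranks of variable 1: 1, 5, 2, 3, 4
Ranks of variable 2: 5, 4, 3, 1, 2
d = r₁ − r₂: -4, 1, -1, 2, 2
d²: 16, 1, 1, 4, 4; Σd² = 26
ρ = 1 − 6·26/(5·24) = 1 − 156/120 = -0.300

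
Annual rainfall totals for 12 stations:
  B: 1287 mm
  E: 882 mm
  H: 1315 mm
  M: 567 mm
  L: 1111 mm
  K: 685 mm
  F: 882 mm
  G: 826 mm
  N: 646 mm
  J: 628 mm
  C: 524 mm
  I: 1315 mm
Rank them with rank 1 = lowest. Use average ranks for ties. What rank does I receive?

Sorted (ascending): 524, 567, 628, 646, 685, 826, 882, 882, 1111, 1287, 1315, 1315
The 2 values of 882 occupy positions 7–8 → average rank (7+8)/2 = 7.5.
The 2 values of 1315 occupy positions 11–12 → average rank (11+12)/2 = 11.5.
I has value 1315 mm → rank 11.5.

11.5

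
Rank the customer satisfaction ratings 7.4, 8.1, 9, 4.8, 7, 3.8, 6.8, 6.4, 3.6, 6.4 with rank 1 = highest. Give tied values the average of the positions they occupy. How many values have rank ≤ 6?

Sorted (descending): 9, 8.1, 7.4, 7, 6.8, 6.4, 6.4, 4.8, 3.8, 3.6
The 2 values of 6.4 occupy positions 6–7 → average rank (6+7)/2 = 6.5.
Ranks ≤ 6: {1, 2, 3, 4, 5} → 5 values.

5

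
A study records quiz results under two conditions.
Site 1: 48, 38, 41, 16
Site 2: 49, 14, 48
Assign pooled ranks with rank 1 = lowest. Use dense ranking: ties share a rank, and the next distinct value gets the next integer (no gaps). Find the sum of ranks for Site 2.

Sorted (ascending): 14, 16, 38, 41, 48, 48, 49
The 2 values of 48 share dense rank 5.
Remaining distinct values take the next consecutive integers.
Site 2 values → pooled ranks: 49→6, 14→1, 48→5
Rank sum = 6 + 1 + 5 = 12

12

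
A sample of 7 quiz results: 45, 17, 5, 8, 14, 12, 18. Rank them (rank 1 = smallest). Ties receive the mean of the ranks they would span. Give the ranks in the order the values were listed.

7, 5, 1, 2, 4, 3, 6

Sorted (ascending): 5, 8, 12, 14, 17, 18, 45
No ties — each value takes its position as its rank.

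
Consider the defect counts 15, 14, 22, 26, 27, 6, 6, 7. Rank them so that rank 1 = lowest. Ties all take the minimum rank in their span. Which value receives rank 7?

Sorted (ascending): 6, 6, 7, 14, 15, 22, 26, 27
The 2 values of 6 occupy positions 1–2 → each gets rank 1.
Rank 7 → value 26.

26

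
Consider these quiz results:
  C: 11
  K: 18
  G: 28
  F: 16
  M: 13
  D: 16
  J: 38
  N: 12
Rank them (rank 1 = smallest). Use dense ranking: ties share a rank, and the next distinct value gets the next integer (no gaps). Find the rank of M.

3

Sorted (ascending): 11, 12, 13, 16, 16, 18, 28, 38
The 2 values of 16 share dense rank 4.
Remaining distinct values take the next consecutive integers.
M has value 13 → rank 3.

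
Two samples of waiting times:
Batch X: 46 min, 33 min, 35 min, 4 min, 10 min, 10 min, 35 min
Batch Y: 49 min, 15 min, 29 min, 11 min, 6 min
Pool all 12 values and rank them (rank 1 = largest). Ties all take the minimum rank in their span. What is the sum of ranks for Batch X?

Sorted (descending): 49, 46, 35, 35, 33, 29, 15, 11, 10, 10, 6, 4
The 2 values of 35 occupy positions 3–4 → each gets rank 3.
The 2 values of 10 occupy positions 9–10 → each gets rank 9.
Batch X values → pooled ranks: 46→2, 33→5, 35→3, 4→12, 10→9, 10→9, 35→3
Rank sum = 2 + 5 + 3 + 12 + 9 + 9 + 3 = 43

43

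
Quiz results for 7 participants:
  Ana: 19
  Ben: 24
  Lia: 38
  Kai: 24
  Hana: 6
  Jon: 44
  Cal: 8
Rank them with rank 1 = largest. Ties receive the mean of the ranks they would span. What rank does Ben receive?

Sorted (descending): 44, 38, 24, 24, 19, 8, 6
The 2 values of 24 occupy positions 3–4 → average rank (3+4)/2 = 3.5.
Ben has value 24 → rank 3.5.

3.5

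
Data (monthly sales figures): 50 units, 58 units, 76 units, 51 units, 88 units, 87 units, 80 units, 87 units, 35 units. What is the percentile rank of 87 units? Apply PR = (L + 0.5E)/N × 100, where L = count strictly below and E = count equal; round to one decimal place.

77.8

N = 9.
Strictly below 87: 6. Equal to 87: 2.
PR = (6 + 0.5·2)/9 × 100 = 77.8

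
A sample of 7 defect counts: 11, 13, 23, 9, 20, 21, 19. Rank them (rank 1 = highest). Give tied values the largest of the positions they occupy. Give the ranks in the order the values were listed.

Sorted (descending): 23, 21, 20, 19, 13, 11, 9
No ties — each value takes its position as its rank.

6, 5, 1, 7, 3, 2, 4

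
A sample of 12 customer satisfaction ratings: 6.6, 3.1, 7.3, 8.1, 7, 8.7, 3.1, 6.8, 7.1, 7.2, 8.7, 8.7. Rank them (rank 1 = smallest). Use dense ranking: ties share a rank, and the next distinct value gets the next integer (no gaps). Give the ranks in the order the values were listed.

2, 1, 7, 8, 4, 9, 1, 3, 5, 6, 9, 9

Sorted (ascending): 3.1, 3.1, 6.6, 6.8, 7, 7.1, 7.2, 7.3, 8.1, 8.7, 8.7, 8.7
The 2 values of 3.1 share dense rank 1.
The 3 values of 8.7 share dense rank 9.
Remaining distinct values take the next consecutive integers.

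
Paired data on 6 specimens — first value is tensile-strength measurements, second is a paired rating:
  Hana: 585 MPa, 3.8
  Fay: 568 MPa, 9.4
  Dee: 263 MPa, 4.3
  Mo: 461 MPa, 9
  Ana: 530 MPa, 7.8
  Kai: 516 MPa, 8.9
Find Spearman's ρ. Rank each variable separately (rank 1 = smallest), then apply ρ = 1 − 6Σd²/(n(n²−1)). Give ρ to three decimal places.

Ranks of variable 1: 6, 5, 1, 2, 4, 3
Ranks of variable 2: 1, 6, 2, 5, 3, 4
d = r₁ − r₂: 5, -1, -1, -3, 1, -1
d²: 25, 1, 1, 9, 1, 1; Σd² = 38
ρ = 1 − 6·38/(6·35) = 1 − 228/210 = -0.086

-0.086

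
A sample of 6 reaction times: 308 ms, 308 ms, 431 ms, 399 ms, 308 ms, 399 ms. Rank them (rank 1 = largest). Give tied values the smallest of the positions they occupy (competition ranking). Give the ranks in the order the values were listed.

Sorted (descending): 431, 399, 399, 308, 308, 308
The 2 values of 399 occupy positions 2–3 → each gets rank 2.
The 3 values of 308 occupy positions 4–6 → each gets rank 4.

4, 4, 1, 2, 4, 2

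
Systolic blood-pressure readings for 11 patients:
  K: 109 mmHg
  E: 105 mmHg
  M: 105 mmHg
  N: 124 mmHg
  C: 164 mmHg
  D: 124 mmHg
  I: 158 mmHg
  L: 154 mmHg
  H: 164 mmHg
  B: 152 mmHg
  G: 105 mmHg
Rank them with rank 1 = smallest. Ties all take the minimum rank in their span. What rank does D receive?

Sorted (ascending): 105, 105, 105, 109, 124, 124, 152, 154, 158, 164, 164
The 3 values of 105 occupy positions 1–3 → each gets rank 1.
The 2 values of 124 occupy positions 5–6 → each gets rank 5.
The 2 values of 164 occupy positions 10–11 → each gets rank 10.
D has value 124 mmHg → rank 5.

5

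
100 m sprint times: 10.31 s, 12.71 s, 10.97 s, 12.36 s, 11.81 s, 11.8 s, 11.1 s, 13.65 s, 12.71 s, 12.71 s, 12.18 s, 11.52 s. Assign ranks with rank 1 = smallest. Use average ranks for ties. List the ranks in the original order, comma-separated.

Sorted (ascending): 10.31, 10.97, 11.1, 11.52, 11.8, 11.81, 12.18, 12.36, 12.71, 12.71, 12.71, 13.65
The 3 values of 12.71 occupy positions 9–11 → average rank 10.

1, 10, 2, 8, 6, 5, 3, 12, 10, 10, 7, 4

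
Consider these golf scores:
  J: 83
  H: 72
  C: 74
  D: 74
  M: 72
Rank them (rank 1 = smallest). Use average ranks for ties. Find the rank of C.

Sorted (ascending): 72, 72, 74, 74, 83
The 2 values of 72 occupy positions 1–2 → average rank (1+2)/2 = 1.5.
The 2 values of 74 occupy positions 3–4 → average rank (3+4)/2 = 3.5.
C has value 74 → rank 3.5.

3.5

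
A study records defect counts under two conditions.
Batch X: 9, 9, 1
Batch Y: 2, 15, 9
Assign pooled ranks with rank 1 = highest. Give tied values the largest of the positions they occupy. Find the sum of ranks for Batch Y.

Sorted (descending): 15, 9, 9, 9, 2, 1
The 3 values of 9 occupy positions 2–4 → each gets rank 4.
Batch Y values → pooled ranks: 2→5, 15→1, 9→4
Rank sum = 5 + 1 + 4 = 10

10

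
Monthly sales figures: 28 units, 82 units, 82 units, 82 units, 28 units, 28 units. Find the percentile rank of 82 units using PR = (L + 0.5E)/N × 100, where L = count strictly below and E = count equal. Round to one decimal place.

75.0

N = 6.
Strictly below 82: 3. Equal to 82: 3.
PR = (3 + 0.5·3)/6 × 100 = 75.0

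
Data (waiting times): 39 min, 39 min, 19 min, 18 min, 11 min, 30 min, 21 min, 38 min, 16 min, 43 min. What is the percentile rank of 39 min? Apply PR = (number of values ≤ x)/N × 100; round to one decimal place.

N = 10.
Strictly below 39: 7. Equal to 39: 2.
PR = 9/10 × 100 = 90.0

90.0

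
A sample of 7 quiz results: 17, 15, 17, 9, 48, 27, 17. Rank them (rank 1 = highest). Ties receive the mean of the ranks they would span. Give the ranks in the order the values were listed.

4, 6, 4, 7, 1, 2, 4

Sorted (descending): 48, 27, 17, 17, 17, 15, 9
The 3 values of 17 occupy positions 3–5 → average rank 4.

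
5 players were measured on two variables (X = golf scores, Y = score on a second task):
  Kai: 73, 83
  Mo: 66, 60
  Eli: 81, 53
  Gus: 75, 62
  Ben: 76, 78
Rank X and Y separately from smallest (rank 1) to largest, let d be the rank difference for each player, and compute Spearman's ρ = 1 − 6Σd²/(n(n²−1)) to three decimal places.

-0.300

Ranks of variable 1: 2, 1, 5, 3, 4
Ranks of variable 2: 5, 2, 1, 3, 4
d = r₁ − r₂: -3, -1, 4, 0, 0
d²: 9, 1, 16, 0, 0; Σd² = 26
ρ = 1 − 6·26/(5·24) = 1 − 156/120 = -0.300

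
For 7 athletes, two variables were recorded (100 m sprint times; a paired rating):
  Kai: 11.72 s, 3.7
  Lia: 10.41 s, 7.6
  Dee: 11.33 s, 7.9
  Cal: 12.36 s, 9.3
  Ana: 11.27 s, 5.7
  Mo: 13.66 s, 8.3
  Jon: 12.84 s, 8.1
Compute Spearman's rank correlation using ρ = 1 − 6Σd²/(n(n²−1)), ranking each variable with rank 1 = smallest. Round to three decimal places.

Ranks of variable 1: 4, 1, 3, 5, 2, 7, 6
Ranks of variable 2: 1, 3, 4, 7, 2, 6, 5
d = r₁ − r₂: 3, -2, -1, -2, 0, 1, 1
d²: 9, 4, 1, 4, 0, 1, 1; Σd² = 20
ρ = 1 − 6·20/(7·48) = 1 − 120/336 = 0.643

0.643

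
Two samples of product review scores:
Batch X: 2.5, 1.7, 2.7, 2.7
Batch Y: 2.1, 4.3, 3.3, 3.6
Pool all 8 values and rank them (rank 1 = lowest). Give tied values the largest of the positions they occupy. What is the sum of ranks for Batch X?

Sorted (ascending): 1.7, 2.1, 2.5, 2.7, 2.7, 3.3, 3.6, 4.3
The 2 values of 2.7 occupy positions 4–5 → each gets rank 5.
Batch X values → pooled ranks: 2.5→3, 1.7→1, 2.7→5, 2.7→5
Rank sum = 3 + 1 + 5 + 5 = 14

14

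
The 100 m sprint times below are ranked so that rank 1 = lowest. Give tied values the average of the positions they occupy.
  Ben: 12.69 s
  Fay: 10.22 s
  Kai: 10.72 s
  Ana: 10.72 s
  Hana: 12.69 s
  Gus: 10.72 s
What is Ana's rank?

3

Sorted (ascending): 10.22, 10.72, 10.72, 10.72, 12.69, 12.69
The 3 values of 10.72 occupy positions 2–4 → average rank 3.
The 2 values of 12.69 occupy positions 5–6 → average rank (5+6)/2 = 5.5.
Ana has value 10.72 s → rank 3.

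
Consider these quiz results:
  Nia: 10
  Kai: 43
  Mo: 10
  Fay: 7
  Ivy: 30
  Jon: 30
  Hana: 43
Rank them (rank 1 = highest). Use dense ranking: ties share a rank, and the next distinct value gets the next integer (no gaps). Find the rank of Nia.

Sorted (descending): 43, 43, 30, 30, 10, 10, 7
The 2 values of 43 share dense rank 1.
The 2 values of 30 share dense rank 2.
The 2 values of 10 share dense rank 3.
Remaining distinct values take the next consecutive integers.
Nia has value 10 → rank 3.

3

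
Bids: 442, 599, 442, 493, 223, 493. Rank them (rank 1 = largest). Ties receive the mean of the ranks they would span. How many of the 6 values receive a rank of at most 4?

Sorted (descending): 599, 493, 493, 442, 442, 223
The 2 values of 493 occupy positions 2–3 → average rank (2+3)/2 = 2.5.
The 2 values of 442 occupy positions 4–5 → average rank (4+5)/2 = 4.5.
Ranks ≤ 4: {1, 2.5, 2.5} → 3 values.

3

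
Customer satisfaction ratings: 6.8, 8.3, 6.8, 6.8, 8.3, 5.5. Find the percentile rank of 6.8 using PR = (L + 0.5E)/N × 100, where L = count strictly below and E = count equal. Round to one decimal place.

41.7

N = 6.
Strictly below 6.8: 1. Equal to 6.8: 3.
PR = (1 + 0.5·3)/6 × 100 = 41.7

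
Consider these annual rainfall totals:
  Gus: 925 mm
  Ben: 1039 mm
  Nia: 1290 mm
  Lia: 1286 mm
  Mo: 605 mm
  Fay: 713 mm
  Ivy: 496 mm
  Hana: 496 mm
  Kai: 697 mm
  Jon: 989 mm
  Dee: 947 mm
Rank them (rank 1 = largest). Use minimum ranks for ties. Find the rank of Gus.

6

Sorted (descending): 1290, 1286, 1039, 989, 947, 925, 713, 697, 605, 496, 496
The 2 values of 496 occupy positions 10–11 → each gets rank 10.
Gus has value 925 mm → rank 6.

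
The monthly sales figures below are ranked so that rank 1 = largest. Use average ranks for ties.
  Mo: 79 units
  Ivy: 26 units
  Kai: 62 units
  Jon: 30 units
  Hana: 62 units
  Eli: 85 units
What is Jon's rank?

Sorted (descending): 85, 79, 62, 62, 30, 26
The 2 values of 62 occupy positions 3–4 → average rank (3+4)/2 = 3.5.
Jon has value 30 units → rank 5.

5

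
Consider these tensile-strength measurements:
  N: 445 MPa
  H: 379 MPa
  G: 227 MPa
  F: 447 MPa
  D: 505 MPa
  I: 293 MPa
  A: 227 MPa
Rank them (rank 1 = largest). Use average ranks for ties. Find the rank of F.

Sorted (descending): 505, 447, 445, 379, 293, 227, 227
The 2 values of 227 occupy positions 6–7 → average rank (6+7)/2 = 6.5.
F has value 447 MPa → rank 2.

2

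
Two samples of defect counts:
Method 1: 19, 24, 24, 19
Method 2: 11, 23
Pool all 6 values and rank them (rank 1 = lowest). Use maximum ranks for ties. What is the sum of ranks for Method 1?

Sorted (ascending): 11, 19, 19, 23, 24, 24
The 2 values of 19 occupy positions 2–3 → each gets rank 3.
The 2 values of 24 occupy positions 5–6 → each gets rank 6.
Method 1 values → pooled ranks: 19→3, 24→6, 24→6, 19→3
Rank sum = 3 + 6 + 6 + 3 = 18

18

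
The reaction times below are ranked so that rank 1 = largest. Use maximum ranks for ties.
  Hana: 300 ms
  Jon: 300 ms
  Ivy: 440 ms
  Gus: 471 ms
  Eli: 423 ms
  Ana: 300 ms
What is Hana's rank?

6

Sorted (descending): 471, 440, 423, 300, 300, 300
The 3 values of 300 occupy positions 4–6 → each gets rank 6.
Hana has value 300 ms → rank 6.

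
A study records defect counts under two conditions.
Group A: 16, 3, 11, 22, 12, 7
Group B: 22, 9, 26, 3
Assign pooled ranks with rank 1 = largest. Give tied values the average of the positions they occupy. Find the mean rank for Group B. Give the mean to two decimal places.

5.00

Sorted (descending): 26, 22, 22, 16, 12, 11, 9, 7, 3, 3
The 2 values of 22 occupy positions 2–3 → average rank (2+3)/2 = 2.5.
The 2 values of 3 occupy positions 9–10 → average rank (9+10)/2 = 9.5.
Group B values → pooled ranks: 22→2.5, 9→7, 26→1, 3→9.5
Mean rank = (2.5 + 7 + 1 + 9.5) / 4 = 5.00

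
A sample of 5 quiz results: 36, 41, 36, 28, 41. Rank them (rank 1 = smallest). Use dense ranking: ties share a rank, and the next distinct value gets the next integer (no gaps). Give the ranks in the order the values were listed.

2, 3, 2, 1, 3

Sorted (ascending): 28, 36, 36, 41, 41
The 2 values of 36 share dense rank 2.
The 2 values of 41 share dense rank 3.
Remaining distinct values take the next consecutive integers.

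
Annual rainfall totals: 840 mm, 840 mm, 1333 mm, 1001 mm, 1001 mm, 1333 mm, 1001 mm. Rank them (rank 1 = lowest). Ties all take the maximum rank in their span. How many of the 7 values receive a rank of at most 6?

Sorted (ascending): 840, 840, 1001, 1001, 1001, 1333, 1333
The 2 values of 840 occupy positions 1–2 → each gets rank 2.
The 3 values of 1001 occupy positions 3–5 → each gets rank 5.
The 2 values of 1333 occupy positions 6–7 → each gets rank 7.
Ranks ≤ 6: {2, 2, 5, 5, 5} → 5 values.

5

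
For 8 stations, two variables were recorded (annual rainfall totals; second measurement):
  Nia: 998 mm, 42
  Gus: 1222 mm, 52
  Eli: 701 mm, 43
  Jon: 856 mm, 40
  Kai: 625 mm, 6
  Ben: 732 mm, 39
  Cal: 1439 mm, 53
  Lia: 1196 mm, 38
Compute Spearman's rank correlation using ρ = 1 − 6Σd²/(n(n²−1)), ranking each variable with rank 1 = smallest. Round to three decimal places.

0.619

Ranks of variable 1: 5, 7, 2, 4, 1, 3, 8, 6
Ranks of variable 2: 5, 7, 6, 4, 1, 3, 8, 2
d = r₁ − r₂: 0, 0, -4, 0, 0, 0, 0, 4
d²: 0, 0, 16, 0, 0, 0, 0, 16; Σd² = 32
ρ = 1 − 6·32/(8·63) = 1 − 192/504 = 0.619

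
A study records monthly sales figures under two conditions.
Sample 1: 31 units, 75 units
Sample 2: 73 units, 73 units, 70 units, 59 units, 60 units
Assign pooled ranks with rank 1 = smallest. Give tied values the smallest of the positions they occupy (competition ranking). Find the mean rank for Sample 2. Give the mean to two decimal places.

3.80

Sorted (ascending): 31, 59, 60, 70, 73, 73, 75
The 2 values of 73 occupy positions 5–6 → each gets rank 5.
Sample 2 values → pooled ranks: 73→5, 73→5, 70→4, 59→2, 60→3
Mean rank = (5 + 5 + 4 + 2 + 3) / 5 = 3.80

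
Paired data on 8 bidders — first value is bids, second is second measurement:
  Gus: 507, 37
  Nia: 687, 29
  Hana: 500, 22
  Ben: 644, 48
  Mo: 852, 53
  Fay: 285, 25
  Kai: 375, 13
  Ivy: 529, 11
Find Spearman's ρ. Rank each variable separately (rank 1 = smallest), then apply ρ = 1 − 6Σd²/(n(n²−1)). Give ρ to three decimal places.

0.595

Ranks of variable 1: 4, 7, 3, 6, 8, 1, 2, 5
Ranks of variable 2: 6, 5, 3, 7, 8, 4, 2, 1
d = r₁ − r₂: -2, 2, 0, -1, 0, -3, 0, 4
d²: 4, 4, 0, 1, 0, 9, 0, 16; Σd² = 34
ρ = 1 − 6·34/(8·63) = 1 − 204/504 = 0.595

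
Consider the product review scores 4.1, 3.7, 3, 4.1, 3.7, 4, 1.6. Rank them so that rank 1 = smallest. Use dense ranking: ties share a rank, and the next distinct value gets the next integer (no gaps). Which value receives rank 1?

Sorted (ascending): 1.6, 3, 3.7, 3.7, 4, 4.1, 4.1
The 2 values of 3.7 share dense rank 3.
The 2 values of 4.1 share dense rank 5.
Remaining distinct values take the next consecutive integers.
Rank 1 → value 1.6.

1.6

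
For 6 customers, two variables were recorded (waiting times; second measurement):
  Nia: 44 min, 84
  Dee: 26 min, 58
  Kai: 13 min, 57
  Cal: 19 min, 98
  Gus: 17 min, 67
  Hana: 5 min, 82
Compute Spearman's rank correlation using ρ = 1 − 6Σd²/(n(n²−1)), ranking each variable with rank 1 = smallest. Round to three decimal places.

Ranks of variable 1: 6, 5, 2, 4, 3, 1
Ranks of variable 2: 5, 2, 1, 6, 3, 4
d = r₁ − r₂: 1, 3, 1, -2, 0, -3
d²: 1, 9, 1, 4, 0, 9; Σd² = 24
ρ = 1 − 6·24/(6·35) = 1 − 144/210 = 0.314

0.314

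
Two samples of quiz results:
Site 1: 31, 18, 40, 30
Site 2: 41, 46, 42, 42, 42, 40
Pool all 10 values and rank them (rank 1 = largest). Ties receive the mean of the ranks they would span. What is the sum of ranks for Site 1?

Sorted (descending): 46, 42, 42, 42, 41, 40, 40, 31, 30, 18
The 3 values of 42 occupy positions 2–4 → average rank 3.
The 2 values of 40 occupy positions 6–7 → average rank (6+7)/2 = 6.5.
Site 1 values → pooled ranks: 31→8, 18→10, 40→6.5, 30→9
Rank sum = 8 + 10 + 6.5 + 9 = 33.5

33.5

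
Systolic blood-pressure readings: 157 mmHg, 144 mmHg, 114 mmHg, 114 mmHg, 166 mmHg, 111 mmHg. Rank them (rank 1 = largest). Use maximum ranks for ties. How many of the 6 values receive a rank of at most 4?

Sorted (descending): 166, 157, 144, 114, 114, 111
The 2 values of 114 occupy positions 4–5 → each gets rank 5.
Ranks ≤ 4: {1, 2, 3} → 3 values.

3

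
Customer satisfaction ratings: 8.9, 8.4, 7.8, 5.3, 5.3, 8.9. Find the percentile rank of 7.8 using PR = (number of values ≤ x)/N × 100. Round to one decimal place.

N = 6.
Strictly below 7.8: 2. Equal to 7.8: 1.
PR = 3/6 × 100 = 50.0

50.0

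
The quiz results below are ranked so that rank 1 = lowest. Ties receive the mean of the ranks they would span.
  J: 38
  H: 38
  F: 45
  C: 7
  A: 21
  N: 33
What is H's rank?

Sorted (ascending): 7, 21, 33, 38, 38, 45
The 2 values of 38 occupy positions 4–5 → average rank (4+5)/2 = 4.5.
H has value 38 → rank 4.5.

4.5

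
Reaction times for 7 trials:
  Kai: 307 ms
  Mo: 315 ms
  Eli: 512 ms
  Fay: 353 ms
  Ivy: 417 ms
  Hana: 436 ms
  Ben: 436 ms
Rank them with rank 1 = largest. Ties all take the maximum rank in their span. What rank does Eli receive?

1

Sorted (descending): 512, 436, 436, 417, 353, 315, 307
The 2 values of 436 occupy positions 2–3 → each gets rank 3.
Eli has value 512 ms → rank 1.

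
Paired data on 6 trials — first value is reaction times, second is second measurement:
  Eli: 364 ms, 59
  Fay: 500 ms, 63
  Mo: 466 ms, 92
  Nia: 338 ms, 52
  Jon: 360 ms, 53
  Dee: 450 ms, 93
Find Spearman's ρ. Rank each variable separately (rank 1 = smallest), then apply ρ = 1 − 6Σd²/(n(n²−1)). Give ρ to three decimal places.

0.771

Ranks of variable 1: 3, 6, 5, 1, 2, 4
Ranks of variable 2: 3, 4, 5, 1, 2, 6
d = r₁ − r₂: 0, 2, 0, 0, 0, -2
d²: 0, 4, 0, 0, 0, 4; Σd² = 8
ρ = 1 − 6·8/(6·35) = 1 − 48/210 = 0.771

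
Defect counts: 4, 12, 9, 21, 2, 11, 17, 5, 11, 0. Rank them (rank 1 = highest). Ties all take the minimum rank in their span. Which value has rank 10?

Sorted (descending): 21, 17, 12, 11, 11, 9, 5, 4, 2, 0
The 2 values of 11 occupy positions 4–5 → each gets rank 4.
Rank 10 → value 0.

0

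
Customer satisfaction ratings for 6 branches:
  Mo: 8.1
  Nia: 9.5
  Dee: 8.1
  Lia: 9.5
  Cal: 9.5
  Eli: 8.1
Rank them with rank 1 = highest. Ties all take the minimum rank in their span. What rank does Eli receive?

Sorted (descending): 9.5, 9.5, 9.5, 8.1, 8.1, 8.1
The 3 values of 9.5 occupy positions 1–3 → each gets rank 1.
The 3 values of 8.1 occupy positions 4–6 → each gets rank 4.
Eli has value 8.1 → rank 4.

4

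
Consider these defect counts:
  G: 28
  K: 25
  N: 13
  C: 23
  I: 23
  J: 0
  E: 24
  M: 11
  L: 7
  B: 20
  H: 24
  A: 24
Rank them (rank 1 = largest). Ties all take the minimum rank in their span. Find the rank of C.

Sorted (descending): 28, 25, 24, 24, 24, 23, 23, 20, 13, 11, 7, 0
The 3 values of 24 occupy positions 3–5 → each gets rank 3.
The 2 values of 23 occupy positions 6–7 → each gets rank 6.
C has value 23 → rank 6.

6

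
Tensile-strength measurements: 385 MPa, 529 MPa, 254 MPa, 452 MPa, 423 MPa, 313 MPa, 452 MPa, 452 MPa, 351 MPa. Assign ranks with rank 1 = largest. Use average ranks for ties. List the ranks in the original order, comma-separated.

Sorted (descending): 529, 452, 452, 452, 423, 385, 351, 313, 254
The 3 values of 452 occupy positions 2–4 → average rank 3.

6, 1, 9, 3, 5, 8, 3, 3, 7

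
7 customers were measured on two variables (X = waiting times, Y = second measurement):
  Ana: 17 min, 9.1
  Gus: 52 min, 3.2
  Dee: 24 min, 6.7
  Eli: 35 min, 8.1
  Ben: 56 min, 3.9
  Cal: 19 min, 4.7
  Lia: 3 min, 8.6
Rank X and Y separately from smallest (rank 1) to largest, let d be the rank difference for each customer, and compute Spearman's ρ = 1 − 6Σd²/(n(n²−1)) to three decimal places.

Ranks of variable 1: 2, 6, 4, 5, 7, 3, 1
Ranks of variable 2: 7, 1, 4, 5, 2, 3, 6
d = r₁ − r₂: -5, 5, 0, 0, 5, 0, -5
d²: 25, 25, 0, 0, 25, 0, 25; Σd² = 100
ρ = 1 − 6·100/(7·48) = 1 − 600/336 = -0.786

-0.786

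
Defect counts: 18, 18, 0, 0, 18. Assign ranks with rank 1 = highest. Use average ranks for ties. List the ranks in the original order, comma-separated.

2, 2, 4.5, 4.5, 2

Sorted (descending): 18, 18, 18, 0, 0
The 3 values of 18 occupy positions 1–3 → average rank 2.
The 2 values of 0 occupy positions 4–5 → average rank (4+5)/2 = 4.5.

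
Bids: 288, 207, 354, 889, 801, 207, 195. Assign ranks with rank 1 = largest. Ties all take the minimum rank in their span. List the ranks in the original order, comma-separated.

Sorted (descending): 889, 801, 354, 288, 207, 207, 195
The 2 values of 207 occupy positions 5–6 → each gets rank 5.

4, 5, 3, 1, 2, 5, 7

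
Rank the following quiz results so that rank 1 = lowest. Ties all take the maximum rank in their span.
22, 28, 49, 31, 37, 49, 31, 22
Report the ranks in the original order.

2, 3, 8, 5, 6, 8, 5, 2

Sorted (ascending): 22, 22, 28, 31, 31, 37, 49, 49
The 2 values of 22 occupy positions 1–2 → each gets rank 2.
The 2 values of 31 occupy positions 4–5 → each gets rank 5.
The 2 values of 49 occupy positions 7–8 → each gets rank 8.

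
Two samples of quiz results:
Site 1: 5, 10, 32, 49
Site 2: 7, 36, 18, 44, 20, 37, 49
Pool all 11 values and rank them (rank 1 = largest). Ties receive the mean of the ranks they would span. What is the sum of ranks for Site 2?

38.5

Sorted (descending): 49, 49, 44, 37, 36, 32, 20, 18, 10, 7, 5
The 2 values of 49 occupy positions 1–2 → average rank (1+2)/2 = 1.5.
Site 2 values → pooled ranks: 7→10, 36→5, 18→8, 44→3, 20→7, 37→4, 49→1.5
Rank sum = 10 + 5 + 8 + 3 + 7 + 4 + 1.5 = 38.5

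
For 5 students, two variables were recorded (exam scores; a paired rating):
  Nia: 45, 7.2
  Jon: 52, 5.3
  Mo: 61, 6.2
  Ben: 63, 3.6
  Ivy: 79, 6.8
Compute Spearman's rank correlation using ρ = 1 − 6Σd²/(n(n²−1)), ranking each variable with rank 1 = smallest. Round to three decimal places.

Ranks of variable 1: 1, 2, 3, 4, 5
Ranks of variable 2: 5, 2, 3, 1, 4
d = r₁ − r₂: -4, 0, 0, 3, 1
d²: 16, 0, 0, 9, 1; Σd² = 26
ρ = 1 − 6·26/(5·24) = 1 − 156/120 = -0.300

-0.300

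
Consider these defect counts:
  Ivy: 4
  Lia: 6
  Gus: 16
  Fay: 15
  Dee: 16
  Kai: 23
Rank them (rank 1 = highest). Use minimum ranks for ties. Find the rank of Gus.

Sorted (descending): 23, 16, 16, 15, 6, 4
The 2 values of 16 occupy positions 2–3 → each gets rank 2.
Gus has value 16 → rank 2.

2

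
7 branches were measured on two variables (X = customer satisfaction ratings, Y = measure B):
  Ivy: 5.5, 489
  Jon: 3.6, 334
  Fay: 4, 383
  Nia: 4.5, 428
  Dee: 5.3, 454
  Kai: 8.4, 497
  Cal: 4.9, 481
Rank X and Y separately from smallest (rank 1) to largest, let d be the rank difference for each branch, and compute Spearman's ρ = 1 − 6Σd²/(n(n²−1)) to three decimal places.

Ranks of variable 1: 6, 1, 2, 3, 5, 7, 4
Ranks of variable 2: 6, 1, 2, 3, 4, 7, 5
d = r₁ − r₂: 0, 0, 0, 0, 1, 0, -1
d²: 0, 0, 0, 0, 1, 0, 1; Σd² = 2
ρ = 1 − 6·2/(7·48) = 1 − 12/336 = 0.964

0.964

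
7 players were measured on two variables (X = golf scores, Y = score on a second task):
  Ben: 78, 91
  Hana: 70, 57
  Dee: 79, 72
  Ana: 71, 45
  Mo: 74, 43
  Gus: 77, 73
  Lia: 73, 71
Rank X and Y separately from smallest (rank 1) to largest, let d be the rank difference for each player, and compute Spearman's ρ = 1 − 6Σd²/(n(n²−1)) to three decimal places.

0.643

Ranks of variable 1: 6, 1, 7, 2, 4, 5, 3
Ranks of variable 2: 7, 3, 5, 2, 1, 6, 4
d = r₁ − r₂: -1, -2, 2, 0, 3, -1, -1
d²: 1, 4, 4, 0, 9, 1, 1; Σd² = 20
ρ = 1 − 6·20/(7·48) = 1 − 120/336 = 0.643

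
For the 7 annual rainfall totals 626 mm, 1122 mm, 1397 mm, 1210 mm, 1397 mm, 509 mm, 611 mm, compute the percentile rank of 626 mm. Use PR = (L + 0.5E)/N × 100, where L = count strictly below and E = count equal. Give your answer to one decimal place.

35.7

N = 7.
Strictly below 626: 2. Equal to 626: 1.
PR = (2 + 0.5·1)/7 × 100 = 35.7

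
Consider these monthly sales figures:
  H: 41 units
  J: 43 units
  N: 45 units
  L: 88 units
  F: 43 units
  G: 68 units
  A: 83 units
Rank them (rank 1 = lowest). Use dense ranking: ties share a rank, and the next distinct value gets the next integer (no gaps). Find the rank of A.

5

Sorted (ascending): 41, 43, 43, 45, 68, 83, 88
The 2 values of 43 share dense rank 2.
Remaining distinct values take the next consecutive integers.
A has value 83 units → rank 5.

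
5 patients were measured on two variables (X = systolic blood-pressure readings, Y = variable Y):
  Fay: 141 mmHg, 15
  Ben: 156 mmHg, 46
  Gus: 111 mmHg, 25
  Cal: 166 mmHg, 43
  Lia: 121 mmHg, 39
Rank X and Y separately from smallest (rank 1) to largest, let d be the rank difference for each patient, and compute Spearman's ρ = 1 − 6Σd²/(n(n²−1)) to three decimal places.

0.600

Ranks of variable 1: 3, 4, 1, 5, 2
Ranks of variable 2: 1, 5, 2, 4, 3
d = r₁ − r₂: 2, -1, -1, 1, -1
d²: 4, 1, 1, 1, 1; Σd² = 8
ρ = 1 − 6·8/(5·24) = 1 − 48/120 = 0.600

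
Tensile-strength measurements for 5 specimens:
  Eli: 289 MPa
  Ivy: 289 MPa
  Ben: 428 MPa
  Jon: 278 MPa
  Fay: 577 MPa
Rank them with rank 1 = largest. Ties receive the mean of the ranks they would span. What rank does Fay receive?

Sorted (descending): 577, 428, 289, 289, 278
The 2 values of 289 occupy positions 3–4 → average rank (3+4)/2 = 3.5.
Fay has value 577 MPa → rank 1.

1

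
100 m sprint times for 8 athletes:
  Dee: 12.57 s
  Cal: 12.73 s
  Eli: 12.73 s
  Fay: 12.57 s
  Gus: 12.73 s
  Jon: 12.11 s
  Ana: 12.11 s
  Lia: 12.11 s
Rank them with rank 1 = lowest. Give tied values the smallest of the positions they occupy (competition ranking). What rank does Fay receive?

Sorted (ascending): 12.11, 12.11, 12.11, 12.57, 12.57, 12.73, 12.73, 12.73
The 3 values of 12.11 occupy positions 1–3 → each gets rank 1.
The 2 values of 12.57 occupy positions 4–5 → each gets rank 4.
The 3 values of 12.73 occupy positions 6–8 → each gets rank 6.
Fay has value 12.57 s → rank 4.

4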